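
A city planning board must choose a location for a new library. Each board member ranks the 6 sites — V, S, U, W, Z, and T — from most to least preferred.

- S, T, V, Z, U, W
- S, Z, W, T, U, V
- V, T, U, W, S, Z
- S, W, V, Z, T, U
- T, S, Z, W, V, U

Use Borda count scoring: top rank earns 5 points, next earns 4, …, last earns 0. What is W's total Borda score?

Borda scores:
  V: 3 + 0 + 5 + 3 + 1 = 12
  S: 5 + 5 + 1 + 5 + 4 = 20
  U: 1 + 1 + 3 + 0 + 0 = 5
  W: 0 + 3 + 2 + 4 + 2 = 11
  Z: 2 + 4 + 0 + 2 + 3 = 11
  T: 4 + 2 + 4 + 1 + 5 = 16

11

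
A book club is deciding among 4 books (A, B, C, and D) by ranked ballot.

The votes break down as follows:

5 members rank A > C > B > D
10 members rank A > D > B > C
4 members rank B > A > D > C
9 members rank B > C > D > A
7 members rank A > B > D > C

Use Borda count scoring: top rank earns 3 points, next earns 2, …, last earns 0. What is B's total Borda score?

Borda scores:
  A: 5·3 + 10·3 + 4·2 + 9·0 + 7·3 = 74
  B: 5·1 + 10·1 + 4·3 + 9·3 + 7·2 = 68
  C: 5·2 + 10·0 + 4·0 + 9·2 + 7·0 = 28
  D: 5·0 + 10·2 + 4·1 + 9·1 + 7·1 = 40

68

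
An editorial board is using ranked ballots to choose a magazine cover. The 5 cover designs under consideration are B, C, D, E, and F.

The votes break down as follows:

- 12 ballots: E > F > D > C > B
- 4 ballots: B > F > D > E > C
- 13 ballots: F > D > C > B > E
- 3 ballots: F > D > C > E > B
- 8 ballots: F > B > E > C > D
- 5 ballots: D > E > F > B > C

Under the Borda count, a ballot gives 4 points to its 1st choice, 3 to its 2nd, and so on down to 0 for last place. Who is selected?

F

Borda scores:
  B: 12·0 + 4·4 + 13·1 + 3·0 + 8·3 + 5·1 = 58
  C: 12·1 + 4·0 + 13·2 + 3·2 + 8·1 + 5·0 = 52
  D: 12·2 + 4·2 + 13·3 + 3·3 + 8·0 + 5·4 = 100
  E: 12·4 + 4·1 + 13·0 + 3·1 + 8·2 + 5·3 = 86
  F: 12·3 + 4·3 + 13·4 + 3·4 + 8·4 + 5·2 = 154
F has the highest total.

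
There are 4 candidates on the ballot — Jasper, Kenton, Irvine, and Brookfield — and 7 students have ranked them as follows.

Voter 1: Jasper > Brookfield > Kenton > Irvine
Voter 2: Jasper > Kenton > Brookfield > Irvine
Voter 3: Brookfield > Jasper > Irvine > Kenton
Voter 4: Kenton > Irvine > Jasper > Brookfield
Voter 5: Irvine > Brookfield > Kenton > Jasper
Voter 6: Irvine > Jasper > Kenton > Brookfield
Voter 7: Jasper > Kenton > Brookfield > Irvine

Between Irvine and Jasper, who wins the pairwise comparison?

Jasper

Ballots ranking Irvine above Jasper: 3.
Ballots ranking Jasper above Irvine: 4.
Jasper wins the head-to-head, 4–3.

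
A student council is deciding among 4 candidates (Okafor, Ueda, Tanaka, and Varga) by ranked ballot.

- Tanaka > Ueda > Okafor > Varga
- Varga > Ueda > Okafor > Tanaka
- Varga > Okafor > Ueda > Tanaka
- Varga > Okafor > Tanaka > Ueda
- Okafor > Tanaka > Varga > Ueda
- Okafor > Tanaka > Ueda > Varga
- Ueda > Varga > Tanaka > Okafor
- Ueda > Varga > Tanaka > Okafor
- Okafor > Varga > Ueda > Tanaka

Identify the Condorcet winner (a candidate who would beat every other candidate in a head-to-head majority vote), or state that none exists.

Head-to-head results (9 voters total):
Okafor vs Ueda: Okafor wins 5–4.
Okafor vs Tanaka: Okafor wins 6–3.
Okafor vs Varga: Varga wins 5–4.
Ueda vs Tanaka: Ueda wins 5–4.
Ueda vs Varga: Varga wins 5–4.
Tanaka vs Varga: Varga wins 6–3.
Varga beats each rival — Okafor (5–4), Ueda (5–4), Tanaka (6–3) — so Varga is the Condorcet winner.

Varga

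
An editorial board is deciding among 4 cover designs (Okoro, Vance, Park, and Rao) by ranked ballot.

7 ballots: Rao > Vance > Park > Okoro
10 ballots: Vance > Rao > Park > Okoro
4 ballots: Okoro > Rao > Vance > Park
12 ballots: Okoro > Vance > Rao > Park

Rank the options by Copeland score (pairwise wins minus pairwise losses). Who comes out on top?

Vance

Pairwise results:
  Okoro vs Vance: Vance wins 17–16.
  Okoro vs Park: Park wins 17–16.
  Okoro vs Rao: Rao wins 17–16.
  Vance vs Park: Vance wins 33–0.
  Vance vs Rao: Vance wins 22–11.
  Park vs Rao: Rao wins 33–0.
Copeland scores (wins − losses):
  Okoro: 0 − 3 = -3
  Vance: 3 − 0 = 3
  Park: 1 − 2 = -1
  Rao: 2 − 1 = 1
Vance has the best Copeland score.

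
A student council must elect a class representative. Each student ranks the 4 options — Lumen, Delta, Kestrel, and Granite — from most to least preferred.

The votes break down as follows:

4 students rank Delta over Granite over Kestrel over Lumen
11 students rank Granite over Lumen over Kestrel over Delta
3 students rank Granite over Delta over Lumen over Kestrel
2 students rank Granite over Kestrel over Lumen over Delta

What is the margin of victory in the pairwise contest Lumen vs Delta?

6

Ballots ranking Lumen above Delta: 11+2 = 13.
Ballots ranking Delta above Lumen: 4+3 = 7.
Lumen wins 13–7, a margin of 6.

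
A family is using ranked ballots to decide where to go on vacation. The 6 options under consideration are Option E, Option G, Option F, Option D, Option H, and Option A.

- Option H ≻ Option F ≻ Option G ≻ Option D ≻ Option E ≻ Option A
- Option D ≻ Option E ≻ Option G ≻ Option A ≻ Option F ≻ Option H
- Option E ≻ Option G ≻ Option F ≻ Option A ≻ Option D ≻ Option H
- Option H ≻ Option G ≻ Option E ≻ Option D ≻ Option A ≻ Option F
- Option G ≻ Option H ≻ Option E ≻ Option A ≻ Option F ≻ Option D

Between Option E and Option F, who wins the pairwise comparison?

Option E

Ballots ranking Option E above Option F: 4.
Ballots ranking Option F above Option E: 1.
Option E wins the head-to-head, 4–1.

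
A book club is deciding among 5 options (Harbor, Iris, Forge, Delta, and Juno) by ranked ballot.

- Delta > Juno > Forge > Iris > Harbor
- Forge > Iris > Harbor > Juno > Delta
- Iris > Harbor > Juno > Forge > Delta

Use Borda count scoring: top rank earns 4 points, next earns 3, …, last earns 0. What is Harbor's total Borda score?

Borda scores:
  Harbor: 0 + 2 + 3 = 5
  Iris: 1 + 3 + 4 = 8
  Forge: 2 + 4 + 1 = 7
  Delta: 4 + 0 + 0 = 4
  Juno: 3 + 1 + 2 = 6

5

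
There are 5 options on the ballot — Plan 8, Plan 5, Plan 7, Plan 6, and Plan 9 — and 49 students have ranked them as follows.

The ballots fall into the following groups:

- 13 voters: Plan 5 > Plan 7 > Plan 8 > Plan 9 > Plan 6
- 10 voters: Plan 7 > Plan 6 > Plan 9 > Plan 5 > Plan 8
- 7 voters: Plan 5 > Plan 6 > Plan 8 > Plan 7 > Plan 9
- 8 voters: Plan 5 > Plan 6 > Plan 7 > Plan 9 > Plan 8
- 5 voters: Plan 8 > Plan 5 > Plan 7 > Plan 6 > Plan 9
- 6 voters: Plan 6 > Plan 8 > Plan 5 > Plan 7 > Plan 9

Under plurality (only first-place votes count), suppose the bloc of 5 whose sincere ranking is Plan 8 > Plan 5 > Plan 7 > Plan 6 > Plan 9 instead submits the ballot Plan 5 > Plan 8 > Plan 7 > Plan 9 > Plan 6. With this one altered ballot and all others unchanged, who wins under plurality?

First-place totals with the altered ballot: Plan 8 0, Plan 5 33, Plan 7 10, Plan 6 6, Plan 9 0.
The winner is unchanged: still Plan 5.

Plan 5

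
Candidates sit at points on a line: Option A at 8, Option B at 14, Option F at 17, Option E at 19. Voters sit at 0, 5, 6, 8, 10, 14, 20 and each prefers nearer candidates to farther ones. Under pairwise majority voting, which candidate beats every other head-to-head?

Option A

With single-peaked preferences on a line, the Condorcet winner is the candidate closest to the median voter.
The median voter (position 8) is closest to Option A at 8.
Check: Option A vs Option F — voters closer to Option A: 5 of 7.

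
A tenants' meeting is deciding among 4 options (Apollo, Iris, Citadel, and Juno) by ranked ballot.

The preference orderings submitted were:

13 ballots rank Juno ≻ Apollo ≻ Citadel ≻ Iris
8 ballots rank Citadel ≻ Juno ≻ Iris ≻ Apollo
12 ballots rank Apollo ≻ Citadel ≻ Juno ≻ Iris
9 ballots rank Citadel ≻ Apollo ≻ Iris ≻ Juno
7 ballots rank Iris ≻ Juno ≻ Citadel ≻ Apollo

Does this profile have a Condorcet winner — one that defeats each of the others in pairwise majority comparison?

Head-to-head results (49 voters total):
Apollo vs Iris: Apollo wins 34–15.
Apollo vs Citadel: Apollo wins 25–24.
Apollo vs Juno: Juno wins 28–21.
Iris vs Citadel: Citadel wins 42–7.
Iris vs Juno: Juno wins 33–16.
Citadel vs Juno: Citadel wins 29–20.
No candidate beats all others: Apollo beats Citadel beats Juno beats Apollo, a majority cycle.

No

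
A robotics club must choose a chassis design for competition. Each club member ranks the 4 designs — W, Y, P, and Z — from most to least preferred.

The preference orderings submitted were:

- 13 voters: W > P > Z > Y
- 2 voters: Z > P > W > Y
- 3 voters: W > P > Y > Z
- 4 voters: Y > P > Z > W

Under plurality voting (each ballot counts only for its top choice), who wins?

W

First-place vote totals:
  W: 16
  Y: 4
  P: 0
  Z: 2
W has the most first-place votes.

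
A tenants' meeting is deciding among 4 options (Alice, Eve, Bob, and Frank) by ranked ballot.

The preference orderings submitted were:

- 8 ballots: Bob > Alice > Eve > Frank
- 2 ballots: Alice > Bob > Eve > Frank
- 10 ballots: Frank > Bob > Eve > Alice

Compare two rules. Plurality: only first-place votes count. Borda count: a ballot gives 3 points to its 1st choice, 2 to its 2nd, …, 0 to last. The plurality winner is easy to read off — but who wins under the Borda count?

Bob

Plurality first-place counts: Alice 2, Eve 0, Bob 8, Frank 10 → Frank.
Borda totals: Alice 22, Eve 20, Bob 48, Frank 30 → Bob.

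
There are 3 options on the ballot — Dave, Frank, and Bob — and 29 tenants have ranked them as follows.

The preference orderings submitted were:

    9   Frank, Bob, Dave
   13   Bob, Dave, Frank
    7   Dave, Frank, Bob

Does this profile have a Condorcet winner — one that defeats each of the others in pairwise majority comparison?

No

Head-to-head results (29 voters total):
Dave vs Frank: Dave wins 20–9.
Dave vs Bob: Bob wins 22–7.
Frank vs Bob: Frank wins 16–13.
No candidate beats all others: Dave beats Frank beats Bob beats Dave, a majority cycle.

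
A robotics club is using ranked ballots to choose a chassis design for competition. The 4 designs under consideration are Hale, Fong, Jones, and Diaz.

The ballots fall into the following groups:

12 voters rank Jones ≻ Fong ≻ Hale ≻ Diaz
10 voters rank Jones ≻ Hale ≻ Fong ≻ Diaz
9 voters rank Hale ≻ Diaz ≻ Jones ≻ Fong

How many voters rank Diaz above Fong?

Ballots ranking Diaz above Fong: 9.
Ballots ranking Fong above Diaz: 12+10 = 22.
So 9 of 31 voters prefer Diaz to Fong.

9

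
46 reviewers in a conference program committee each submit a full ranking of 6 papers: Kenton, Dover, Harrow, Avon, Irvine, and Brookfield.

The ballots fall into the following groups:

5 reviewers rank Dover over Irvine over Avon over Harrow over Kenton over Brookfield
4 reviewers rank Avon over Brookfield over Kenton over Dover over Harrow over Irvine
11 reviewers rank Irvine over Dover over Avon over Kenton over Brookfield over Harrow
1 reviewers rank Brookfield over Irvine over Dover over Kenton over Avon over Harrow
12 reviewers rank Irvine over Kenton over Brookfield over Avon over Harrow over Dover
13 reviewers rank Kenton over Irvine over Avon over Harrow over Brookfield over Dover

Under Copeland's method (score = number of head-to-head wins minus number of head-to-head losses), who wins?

Irvine

Pairwise results:
  Kenton vs Dover: Kenton wins 29–17.
  Kenton vs Harrow: Kenton wins 41–5.
  Kenton vs Avon: Kenton wins 26–20.
  Kenton vs Irvine: Irvine wins 29–17.
  Kenton vs Brookfield: Kenton wins 41–5.
  Dover vs Harrow: Harrow wins 25–21.
  Dover vs Avon: Avon wins 29–17.
  Dover vs Irvine: Irvine wins 37–9.
  Dover vs Brookfield: Brookfield wins 30–16.
  Harrow vs Avon: Avon wins 46–0.
  Harrow vs Irvine: Irvine wins 42–4.
  Harrow vs Brookfield: Brookfield wins 28–18.
  Avon vs Irvine: Irvine wins 42–4.
  Avon vs Brookfield: Avon wins 33–13.
  Irvine vs Brookfield: Irvine wins 41–5.
Copeland scores (wins − losses):
  Kenton: 4 − 1 = 3
  Dover: 0 − 5 = -5
  Harrow: 1 − 4 = -3
  Avon: 3 − 2 = 1
  Irvine: 5 − 0 = 5
  Brookfield: 2 − 3 = -1
Irvine has the best Copeland score.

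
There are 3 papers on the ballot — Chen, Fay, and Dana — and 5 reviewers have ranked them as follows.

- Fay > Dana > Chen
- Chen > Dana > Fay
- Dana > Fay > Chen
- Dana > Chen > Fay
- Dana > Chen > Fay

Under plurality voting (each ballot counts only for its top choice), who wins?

First-place vote totals:
  Chen: 1
  Fay: 1
  Dana: 3
Dana has the most first-place votes.

Dana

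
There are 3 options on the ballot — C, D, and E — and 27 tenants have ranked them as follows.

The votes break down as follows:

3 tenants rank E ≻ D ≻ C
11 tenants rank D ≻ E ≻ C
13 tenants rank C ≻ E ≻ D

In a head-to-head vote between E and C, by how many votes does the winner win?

Ballots ranking E above C: 3+11 = 14.
Ballots ranking C above E: 13.
E wins 14–13, a margin of 1.

1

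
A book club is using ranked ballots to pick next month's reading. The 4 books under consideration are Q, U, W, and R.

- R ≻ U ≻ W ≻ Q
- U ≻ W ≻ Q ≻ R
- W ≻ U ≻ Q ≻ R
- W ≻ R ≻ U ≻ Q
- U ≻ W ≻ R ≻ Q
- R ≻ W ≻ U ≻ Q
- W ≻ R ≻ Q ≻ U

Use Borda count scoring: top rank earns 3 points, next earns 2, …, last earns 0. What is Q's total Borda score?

3

Borda scores:
  Q: 0 + 1 + 1 + 0 + 0 + 0 + 1 = 3
  U: 2 + 3 + 2 + 1 + 3 + 1 + 0 = 12
  W: 1 + 2 + 3 + 3 + 2 + 2 + 3 = 16
  R: 3 + 0 + 0 + 2 + 1 + 3 + 2 = 11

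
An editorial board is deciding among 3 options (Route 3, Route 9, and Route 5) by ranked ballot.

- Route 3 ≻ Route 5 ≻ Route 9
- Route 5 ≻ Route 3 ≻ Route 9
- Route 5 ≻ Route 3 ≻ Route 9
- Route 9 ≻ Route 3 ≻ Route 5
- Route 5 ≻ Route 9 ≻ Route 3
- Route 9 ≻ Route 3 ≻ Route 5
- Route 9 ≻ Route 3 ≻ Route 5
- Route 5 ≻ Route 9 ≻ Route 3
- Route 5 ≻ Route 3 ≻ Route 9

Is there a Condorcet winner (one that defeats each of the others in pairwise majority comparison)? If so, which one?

Head-to-head results (9 voters total):
Route 3 vs Route 9: Route 9 wins 5–4.
Route 3 vs Route 5: Route 5 wins 5–4.
Route 9 vs Route 5: Route 5 wins 6–3.
Route 5 beats each rival — Route 3 (5–4), Route 9 (6–3) — so Route 5 is the Condorcet winner.

Route 5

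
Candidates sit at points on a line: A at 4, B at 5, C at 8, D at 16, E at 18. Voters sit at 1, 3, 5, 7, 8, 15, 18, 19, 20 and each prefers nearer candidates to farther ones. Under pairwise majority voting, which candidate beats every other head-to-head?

With single-peaked preferences on a line, the Condorcet winner is the candidate closest to the median voter.
The median voter (position 8) is closest to C at 8.
Check: C vs A — voters closer to C: 6 of 9.

C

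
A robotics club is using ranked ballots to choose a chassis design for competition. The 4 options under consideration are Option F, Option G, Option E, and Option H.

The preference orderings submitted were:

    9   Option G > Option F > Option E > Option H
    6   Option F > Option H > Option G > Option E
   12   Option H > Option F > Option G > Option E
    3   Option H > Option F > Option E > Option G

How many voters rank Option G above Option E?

Ballots ranking Option G above Option E: 9+6+12 = 27.
Ballots ranking Option E above Option G: 3.
So 27 of 30 voters prefer Option G to Option E.

27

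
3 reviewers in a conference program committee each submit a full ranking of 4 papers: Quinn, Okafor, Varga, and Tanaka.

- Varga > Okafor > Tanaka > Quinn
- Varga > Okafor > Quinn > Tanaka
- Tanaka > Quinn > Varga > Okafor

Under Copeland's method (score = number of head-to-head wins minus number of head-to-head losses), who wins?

Varga

Pairwise results:
  Quinn vs Okafor: Okafor wins 2–1.
  Quinn vs Varga: Varga wins 2–1.
  Quinn vs Tanaka: Tanaka wins 2–1.
  Okafor vs Varga: Varga wins 3–0.
  Okafor vs Tanaka: Okafor wins 2–1.
  Varga vs Tanaka: Varga wins 2–1.
Copeland scores (wins − losses):
  Quinn: 0 − 3 = -3
  Okafor: 2 − 1 = 1
  Varga: 3 − 0 = 3
  Tanaka: 1 − 2 = -1
Varga has the best Copeland score.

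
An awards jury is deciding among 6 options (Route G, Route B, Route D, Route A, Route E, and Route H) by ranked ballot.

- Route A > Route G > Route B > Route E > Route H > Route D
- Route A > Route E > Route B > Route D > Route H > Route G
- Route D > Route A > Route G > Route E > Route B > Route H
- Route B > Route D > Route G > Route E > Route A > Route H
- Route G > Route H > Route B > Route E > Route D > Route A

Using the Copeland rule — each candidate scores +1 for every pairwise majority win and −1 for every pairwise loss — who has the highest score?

Route A

Pairwise results:
  Route G vs Route B: Route G wins 3–2.
  Route G vs Route D: Route D wins 3–2.
  Route G vs Route A: Route A wins 3–2.
  Route G vs Route E: Route G wins 4–1.
  Route G vs Route H: Route G wins 4–1.
  Route B vs Route D: Route B wins 4–1.
  Route B vs Route A: Route A wins 3–2.
  Route B vs Route E: Route B wins 3–2.
  Route B vs Route H: Route B wins 4–1.
  Route D vs Route A: Route D wins 3–2.
  Route D vs Route E: Route E wins 3–2.
  Route D vs Route H: Route D wins 3–2.
  Route A vs Route E: Route A wins 3–2.
  Route A vs Route H: Route A wins 4–1.
  Route E vs Route H: Route E wins 4–1.
Copeland scores (wins − losses):
  Route G: 3 − 2 = 1
  Route B: 3 − 2 = 1
  Route D: 3 − 2 = 1
  Route A: 4 − 1 = 3
  Route E: 2 − 3 = -1
  Route H: 0 − 5 = -5
Route A has the best Copeland score.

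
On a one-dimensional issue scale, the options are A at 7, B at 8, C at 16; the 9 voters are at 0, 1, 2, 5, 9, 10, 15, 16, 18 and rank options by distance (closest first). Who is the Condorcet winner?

B

With single-peaked preferences on a line, the Condorcet winner is the candidate closest to the median voter.
The median voter (position 9) is closest to B at 8.
Check: B vs A — voters closer to B: 5 of 9.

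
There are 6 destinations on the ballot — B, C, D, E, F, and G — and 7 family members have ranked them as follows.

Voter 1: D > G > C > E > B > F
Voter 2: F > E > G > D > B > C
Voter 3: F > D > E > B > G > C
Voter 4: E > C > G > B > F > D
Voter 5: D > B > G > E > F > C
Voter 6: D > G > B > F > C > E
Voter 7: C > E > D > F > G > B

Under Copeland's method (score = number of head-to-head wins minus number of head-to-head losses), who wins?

Pairwise results:
  B vs C: B wins 4–3.
  B vs D: D wins 6–1.
  B vs E: E wins 5–2.
  B vs F: B wins 4–3.
  B vs G: G wins 5–2.
  C vs D: D wins 5–2.
  C vs E: E wins 4–3.
  C vs F: F wins 4–3.
  C vs G: G wins 5–2.
  D vs E: D wins 4–3.
  D vs F: D wins 4–3.
  D vs G: D wins 5–2.
  E vs F: E wins 4–3.
  E vs G: E wins 4–3.
  F vs G: G wins 4–3.
Copeland scores (wins − losses):
  B: 2 − 3 = -1
  C: 0 − 5 = -5
  D: 5 − 0 = 5
  E: 4 − 1 = 3
  F: 1 − 4 = -3
  G: 3 − 2 = 1
D has the best Copeland score.

D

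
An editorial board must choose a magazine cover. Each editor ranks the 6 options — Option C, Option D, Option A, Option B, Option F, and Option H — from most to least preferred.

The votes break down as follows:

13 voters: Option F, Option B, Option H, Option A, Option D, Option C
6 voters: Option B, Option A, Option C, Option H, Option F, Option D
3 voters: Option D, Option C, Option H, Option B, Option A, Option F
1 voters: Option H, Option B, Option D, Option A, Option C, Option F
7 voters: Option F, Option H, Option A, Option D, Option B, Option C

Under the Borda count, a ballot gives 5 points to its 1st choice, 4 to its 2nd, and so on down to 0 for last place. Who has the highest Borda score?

Borda scores:
  Option C: 13·0 + 6·3 + 3·4 + 1 + 7·0 = 31
  Option D: 13·1 + 6·0 + 3·5 + 3 + 7·2 = 45
  Option A: 13·2 + 6·4 + 3·1 + 2 + 7·3 = 76
  Option B: 13·4 + 6·5 + 3·2 + 4 + 7·1 = 99
  Option F: 13·5 + 6·1 + 3·0 + 0 + 7·5 = 106
  Option H: 13·3 + 6·2 + 3·3 + 5 + 7·4 = 93
Option F has the highest total.

Option F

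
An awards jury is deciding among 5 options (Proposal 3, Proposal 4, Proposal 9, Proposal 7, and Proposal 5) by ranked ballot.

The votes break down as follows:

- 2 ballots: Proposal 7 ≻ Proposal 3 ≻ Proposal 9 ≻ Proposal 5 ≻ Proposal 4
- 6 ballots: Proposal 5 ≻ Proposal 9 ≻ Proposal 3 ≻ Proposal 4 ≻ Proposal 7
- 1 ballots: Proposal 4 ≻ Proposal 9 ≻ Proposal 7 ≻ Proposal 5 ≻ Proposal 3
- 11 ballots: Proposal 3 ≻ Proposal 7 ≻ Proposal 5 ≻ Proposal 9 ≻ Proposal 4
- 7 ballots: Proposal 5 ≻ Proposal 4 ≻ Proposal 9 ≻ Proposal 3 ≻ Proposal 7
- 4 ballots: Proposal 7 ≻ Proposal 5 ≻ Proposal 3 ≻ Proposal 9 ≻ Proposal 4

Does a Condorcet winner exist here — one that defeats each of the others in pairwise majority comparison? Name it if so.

Head-to-head results (31 voters total):
Proposal 3 vs Proposal 4: Proposal 3 wins 23–8.
Proposal 3 vs Proposal 9: Proposal 3 wins 17–14.
Proposal 3 vs Proposal 7: Proposal 3 wins 24–7.
Proposal 3 vs Proposal 5: Proposal 5 wins 18–13.
Proposal 4 vs Proposal 9: Proposal 9 wins 23–8.
Proposal 4 vs Proposal 7: Proposal 7 wins 17–14.
Proposal 4 vs Proposal 5: Proposal 5 wins 30–1.
Proposal 9 vs Proposal 7: Proposal 7 wins 17–14.
Proposal 9 vs Proposal 5: Proposal 5 wins 28–3.
Proposal 7 vs Proposal 5: Proposal 7 wins 18–13.
No candidate beats all others: Proposal 3 beats Proposal 7 beats Proposal 5 beats Proposal 3, a majority cycle.

None — there is no Condorcet winner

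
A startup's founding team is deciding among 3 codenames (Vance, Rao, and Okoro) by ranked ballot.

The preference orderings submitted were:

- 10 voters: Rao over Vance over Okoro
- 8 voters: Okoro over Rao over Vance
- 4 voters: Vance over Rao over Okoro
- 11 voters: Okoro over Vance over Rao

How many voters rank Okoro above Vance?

19

Ballots ranking Okoro above Vance: 8+11 = 19.
Ballots ranking Vance above Okoro: 10+4 = 14.
So 19 of 33 voters prefer Okoro to Vance.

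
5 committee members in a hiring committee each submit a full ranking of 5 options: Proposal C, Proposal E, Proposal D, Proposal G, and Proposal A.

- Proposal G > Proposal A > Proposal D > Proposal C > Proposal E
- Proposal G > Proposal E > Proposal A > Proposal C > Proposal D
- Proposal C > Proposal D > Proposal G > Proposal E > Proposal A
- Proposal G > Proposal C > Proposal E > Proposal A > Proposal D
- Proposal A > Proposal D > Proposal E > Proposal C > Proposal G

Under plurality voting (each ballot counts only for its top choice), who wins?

Proposal G

First-place vote totals:
  Proposal C: 1
  Proposal E: 0
  Proposal D: 0
  Proposal G: 3
  Proposal A: 1
Proposal G has the most first-place votes.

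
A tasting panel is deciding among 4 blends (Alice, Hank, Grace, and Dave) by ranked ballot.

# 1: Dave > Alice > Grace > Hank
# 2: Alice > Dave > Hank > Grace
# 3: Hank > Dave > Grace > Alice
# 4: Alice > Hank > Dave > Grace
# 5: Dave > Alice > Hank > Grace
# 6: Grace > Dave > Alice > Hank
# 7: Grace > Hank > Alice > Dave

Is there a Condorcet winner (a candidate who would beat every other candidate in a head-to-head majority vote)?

Head-to-head results (7 voters total):
Alice vs Hank: Alice wins 5–2.
Alice vs Grace: Alice wins 4–3.
Alice vs Dave: Dave wins 4–3.
Hank vs Grace: Hank wins 4–3.
Hank vs Dave: Dave wins 4–3.
Grace vs Dave: Dave wins 5–2.
Dave beats each rival — Alice (4–3), Hank (4–3), Grace (5–2) — so Dave is the Condorcet winner.

Yes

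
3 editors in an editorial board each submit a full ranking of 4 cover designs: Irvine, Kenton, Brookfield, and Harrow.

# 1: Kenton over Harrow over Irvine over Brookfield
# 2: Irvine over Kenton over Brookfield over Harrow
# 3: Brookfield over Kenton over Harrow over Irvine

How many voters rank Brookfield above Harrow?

Ballots ranking Brookfield above Harrow: 2.
Ballots ranking Harrow above Brookfield: 1.
So 2 of 3 voters prefer Brookfield to Harrow.

2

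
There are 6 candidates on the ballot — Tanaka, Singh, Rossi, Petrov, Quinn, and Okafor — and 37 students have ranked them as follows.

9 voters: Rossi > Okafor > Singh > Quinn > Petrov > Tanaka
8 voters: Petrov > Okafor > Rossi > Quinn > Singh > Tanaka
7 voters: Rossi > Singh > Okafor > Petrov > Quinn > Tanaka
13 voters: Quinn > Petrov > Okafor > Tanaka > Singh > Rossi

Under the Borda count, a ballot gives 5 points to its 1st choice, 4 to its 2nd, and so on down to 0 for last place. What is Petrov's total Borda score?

115

Borda scores:
  Tanaka: 9·0 + 8·0 + 7·0 + 13·2 = 26
  Singh: 9·3 + 8·1 + 7·4 + 13·1 = 76
  Rossi: 9·5 + 8·3 + 7·5 + 13·0 = 104
  Petrov: 9·1 + 8·5 + 7·2 + 13·4 = 115
  Quinn: 9·2 + 8·2 + 7·1 + 13·5 = 106
  Okafor: 9·4 + 8·4 + 7·3 + 13·3 = 128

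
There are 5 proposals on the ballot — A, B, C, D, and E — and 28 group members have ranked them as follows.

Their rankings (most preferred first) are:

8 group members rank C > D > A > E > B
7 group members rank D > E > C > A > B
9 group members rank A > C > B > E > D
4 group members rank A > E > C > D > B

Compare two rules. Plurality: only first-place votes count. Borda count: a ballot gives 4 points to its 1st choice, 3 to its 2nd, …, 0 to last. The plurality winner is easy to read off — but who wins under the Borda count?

Plurality first-place counts: A 13, B 0, C 8, D 7, E 0 → A.
Borda totals: A 75, B 18, C 81, D 56, E 50 → C.

C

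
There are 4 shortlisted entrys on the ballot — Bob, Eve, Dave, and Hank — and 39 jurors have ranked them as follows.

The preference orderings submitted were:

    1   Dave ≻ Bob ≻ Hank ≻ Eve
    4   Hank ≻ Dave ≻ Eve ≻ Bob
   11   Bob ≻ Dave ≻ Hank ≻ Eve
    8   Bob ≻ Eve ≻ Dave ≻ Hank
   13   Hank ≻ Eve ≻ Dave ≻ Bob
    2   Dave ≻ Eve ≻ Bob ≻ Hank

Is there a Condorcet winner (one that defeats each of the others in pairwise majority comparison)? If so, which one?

No Condorcet winner

Head-to-head results (39 voters total):
Bob vs Eve: Bob wins 20–19.
Bob vs Dave: Dave wins 20–19.
Bob vs Hank: Bob wins 22–17.
Eve vs Dave: Eve wins 21–18.
Eve vs Hank: Hank wins 29–10.
Dave vs Hank: Dave wins 22–17.
No candidate beats all others: Bob beats Eve beats Dave beats Bob, a majority cycle.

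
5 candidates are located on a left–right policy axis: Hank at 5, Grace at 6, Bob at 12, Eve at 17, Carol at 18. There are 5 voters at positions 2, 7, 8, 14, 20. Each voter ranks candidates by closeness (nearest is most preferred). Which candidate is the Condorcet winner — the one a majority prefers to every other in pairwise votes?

Grace

With single-peaked preferences on a line, the Condorcet winner is the candidate closest to the median voter.
The median voter (position 8) is closest to Grace at 6.
Check: Grace vs Bob — voters closer to Grace: 3 of 5.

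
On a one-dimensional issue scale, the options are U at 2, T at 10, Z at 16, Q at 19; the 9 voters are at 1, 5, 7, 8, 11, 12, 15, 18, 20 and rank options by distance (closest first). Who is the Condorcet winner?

With single-peaked preferences on a line, the Condorcet winner is the candidate closest to the median voter.
The median voter (position 11) is closest to T at 10.
Check: T vs U — voters closer to T: 7 of 9.

T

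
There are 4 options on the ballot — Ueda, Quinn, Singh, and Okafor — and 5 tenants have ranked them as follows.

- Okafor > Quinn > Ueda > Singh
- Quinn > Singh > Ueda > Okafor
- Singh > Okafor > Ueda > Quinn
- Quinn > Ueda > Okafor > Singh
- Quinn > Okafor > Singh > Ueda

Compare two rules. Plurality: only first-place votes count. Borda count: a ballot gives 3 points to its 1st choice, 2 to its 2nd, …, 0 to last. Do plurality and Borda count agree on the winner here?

Plurality first-place counts: Ueda 0, Quinn 3, Singh 1, Okafor 1 → Quinn.
Borda totals: Ueda 5, Quinn 11, Singh 6, Okafor 8 → Quinn.
The two rules agree on Quinn.

Yes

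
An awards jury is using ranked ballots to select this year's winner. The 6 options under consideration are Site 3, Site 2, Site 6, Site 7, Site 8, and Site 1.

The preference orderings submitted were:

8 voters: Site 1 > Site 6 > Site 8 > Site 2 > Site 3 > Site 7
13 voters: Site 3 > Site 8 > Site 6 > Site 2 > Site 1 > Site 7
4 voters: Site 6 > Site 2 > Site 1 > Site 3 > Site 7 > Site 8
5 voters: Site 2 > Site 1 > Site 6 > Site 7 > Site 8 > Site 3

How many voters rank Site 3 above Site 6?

Ballots ranking Site 3 above Site 6: 13.
Ballots ranking Site 6 above Site 3: 8+4+5 = 17.
So 13 of 30 voters prefer Site 3 to Site 6.

13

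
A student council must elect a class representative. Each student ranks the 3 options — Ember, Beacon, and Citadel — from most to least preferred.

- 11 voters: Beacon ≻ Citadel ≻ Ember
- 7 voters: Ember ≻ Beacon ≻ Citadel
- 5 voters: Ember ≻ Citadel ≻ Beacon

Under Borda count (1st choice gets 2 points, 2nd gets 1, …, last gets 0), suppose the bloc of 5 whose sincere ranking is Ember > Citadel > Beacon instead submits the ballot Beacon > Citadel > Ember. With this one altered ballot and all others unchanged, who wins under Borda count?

Borda totals with the altered ballot: Ember 14, Beacon 39, Citadel 16.
The winner is unchanged: still Beacon.

Beacon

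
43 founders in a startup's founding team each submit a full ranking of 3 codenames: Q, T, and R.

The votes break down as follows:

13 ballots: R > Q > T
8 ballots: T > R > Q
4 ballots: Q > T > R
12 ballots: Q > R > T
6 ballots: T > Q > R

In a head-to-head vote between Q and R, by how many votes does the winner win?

1

Ballots ranking Q above R: 4+12+6 = 22.
Ballots ranking R above Q: 13+8 = 21.
Q wins 22–21, a margin of 1.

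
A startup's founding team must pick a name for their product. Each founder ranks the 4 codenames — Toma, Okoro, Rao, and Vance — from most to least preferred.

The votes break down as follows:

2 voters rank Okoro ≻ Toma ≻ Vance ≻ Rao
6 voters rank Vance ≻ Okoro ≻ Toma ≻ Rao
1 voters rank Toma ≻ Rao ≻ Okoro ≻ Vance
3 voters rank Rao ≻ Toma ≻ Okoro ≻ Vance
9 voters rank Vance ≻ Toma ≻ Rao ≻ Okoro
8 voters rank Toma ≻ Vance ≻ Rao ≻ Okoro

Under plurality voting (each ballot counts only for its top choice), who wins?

First-place vote totals:
  Toma: 9
  Okoro: 2
  Rao: 3
  Vance: 15
Vance has the most first-place votes.

Vance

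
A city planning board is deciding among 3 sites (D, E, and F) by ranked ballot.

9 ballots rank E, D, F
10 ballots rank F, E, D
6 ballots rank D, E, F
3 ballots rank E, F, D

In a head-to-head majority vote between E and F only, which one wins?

Ballots ranking E above F: 9+6+3 = 18.
Ballots ranking F above E: 10.
E wins the head-to-head, 18–10.

E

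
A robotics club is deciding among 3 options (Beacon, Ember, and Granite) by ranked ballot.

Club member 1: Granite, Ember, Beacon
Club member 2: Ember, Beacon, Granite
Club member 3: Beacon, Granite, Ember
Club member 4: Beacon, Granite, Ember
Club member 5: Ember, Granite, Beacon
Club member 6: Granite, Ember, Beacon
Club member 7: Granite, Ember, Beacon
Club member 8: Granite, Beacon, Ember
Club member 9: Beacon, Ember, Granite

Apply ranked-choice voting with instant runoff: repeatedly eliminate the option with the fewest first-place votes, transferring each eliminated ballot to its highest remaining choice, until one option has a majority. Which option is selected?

Granite

Round 1: Granite 4, Beacon 3, Ember 2. Ember has the fewest and is eliminated.
Round 2: Granite 5, Beacon 4. Granite has a majority.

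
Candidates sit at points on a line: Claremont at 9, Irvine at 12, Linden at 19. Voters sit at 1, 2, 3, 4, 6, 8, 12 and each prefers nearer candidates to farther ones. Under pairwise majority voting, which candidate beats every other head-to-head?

Claremont

With single-peaked preferences on a line, the Condorcet winner is the candidate closest to the median voter.
The median voter (position 4) is closest to Claremont at 9.
Check: Claremont vs Irvine — voters closer to Claremont: 6 of 7.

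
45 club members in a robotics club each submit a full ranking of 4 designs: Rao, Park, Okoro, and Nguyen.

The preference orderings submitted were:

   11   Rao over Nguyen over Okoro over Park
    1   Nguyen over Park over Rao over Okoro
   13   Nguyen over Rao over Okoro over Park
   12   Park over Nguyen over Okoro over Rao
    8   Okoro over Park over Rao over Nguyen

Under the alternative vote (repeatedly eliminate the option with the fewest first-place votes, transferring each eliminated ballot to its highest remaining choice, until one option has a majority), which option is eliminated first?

Round 1: Nguyen 14, Park 12, Rao 11, Okoro 8. Okoro has the fewest and is eliminated.
Round 2: Park 20, Nguyen 14, Rao 11. Rao has the fewest and is eliminated.
Round 3: Nguyen 25, Park 20. Nguyen has a majority.

Okoro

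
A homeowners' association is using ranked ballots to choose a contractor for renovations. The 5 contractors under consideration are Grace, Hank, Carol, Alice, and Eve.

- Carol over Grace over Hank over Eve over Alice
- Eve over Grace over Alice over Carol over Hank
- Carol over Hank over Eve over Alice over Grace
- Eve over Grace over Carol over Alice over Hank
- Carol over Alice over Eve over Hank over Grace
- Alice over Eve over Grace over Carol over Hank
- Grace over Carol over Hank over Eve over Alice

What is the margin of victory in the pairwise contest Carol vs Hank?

7

Ballots ranking Carol above Hank: 7.
Ballots ranking Hank above Carol: 0.
Carol wins 7–0, a margin of 7.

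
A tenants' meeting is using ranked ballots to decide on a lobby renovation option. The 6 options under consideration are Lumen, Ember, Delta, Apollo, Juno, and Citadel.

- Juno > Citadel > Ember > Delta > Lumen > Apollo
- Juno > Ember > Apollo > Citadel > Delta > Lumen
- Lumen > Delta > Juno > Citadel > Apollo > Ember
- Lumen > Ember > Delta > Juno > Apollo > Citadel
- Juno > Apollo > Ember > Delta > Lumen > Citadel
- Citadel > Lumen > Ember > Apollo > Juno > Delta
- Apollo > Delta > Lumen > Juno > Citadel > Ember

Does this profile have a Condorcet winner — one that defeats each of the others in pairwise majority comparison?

Head-to-head results (7 voters total):
Lumen vs Ember: Lumen wins 4–3.
Lumen vs Delta: Delta wins 4–3.
Lumen vs Apollo: Lumen wins 4–3.
Lumen vs Juno: Lumen wins 4–3.
Lumen vs Citadel: Lumen wins 4–3.
Ember vs Delta: Ember wins 5–2.
Ember vs Apollo: Ember wins 4–3.
Ember vs Juno: Juno wins 5–2.
Ember vs Citadel: Citadel wins 4–3.
Delta vs Apollo: Apollo wins 4–3.
Delta vs Juno: Juno wins 4–3.
Delta vs Citadel: Delta wins 4–3.
Apollo vs Juno: Juno wins 5–2.
Apollo vs Citadel: Apollo wins 4–3.
Juno vs Citadel: Juno wins 6–1.
No candidate beats all others: Lumen beats Ember beats Delta beats Lumen, a majority cycle.

No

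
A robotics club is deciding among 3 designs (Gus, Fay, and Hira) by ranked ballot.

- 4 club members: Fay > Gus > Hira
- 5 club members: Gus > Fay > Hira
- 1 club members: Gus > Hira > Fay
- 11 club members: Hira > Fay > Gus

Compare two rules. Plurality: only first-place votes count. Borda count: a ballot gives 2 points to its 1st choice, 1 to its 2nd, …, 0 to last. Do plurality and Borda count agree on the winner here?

No

Plurality first-place counts: Gus 6, Fay 4, Hira 11 → Hira.
Borda totals: Gus 16, Fay 24, Hira 23 → Fay.
The two rules disagree: plurality picks Hira, Borda picks Fay.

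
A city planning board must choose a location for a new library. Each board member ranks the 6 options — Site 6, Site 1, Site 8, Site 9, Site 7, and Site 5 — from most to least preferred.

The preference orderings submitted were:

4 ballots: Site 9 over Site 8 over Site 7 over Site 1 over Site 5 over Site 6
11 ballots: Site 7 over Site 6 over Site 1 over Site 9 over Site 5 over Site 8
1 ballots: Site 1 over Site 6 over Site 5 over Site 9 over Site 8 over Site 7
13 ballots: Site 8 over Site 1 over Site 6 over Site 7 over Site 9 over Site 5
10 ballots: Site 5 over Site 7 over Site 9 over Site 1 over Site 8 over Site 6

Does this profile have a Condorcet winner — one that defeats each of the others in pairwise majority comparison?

Head-to-head results (39 voters total):
Site 6 vs Site 1: Site 1 wins 28–11.
Site 6 vs Site 8: Site 8 wins 27–12.
Site 6 vs Site 9: Site 6 wins 25–14.
Site 6 vs Site 7: Site 7 wins 25–14.
Site 6 vs Site 5: Site 6 wins 25–14.
Site 1 vs Site 8: Site 1 wins 22–17.
Site 1 vs Site 9: Site 1 wins 25–14.
Site 1 vs Site 7: Site 7 wins 25–14.
Site 1 vs Site 5: Site 1 wins 29–10.
Site 8 vs Site 9: Site 9 wins 26–13.
Site 8 vs Site 7: Site 7 wins 21–18.
Site 8 vs Site 5: Site 5 wins 22–17.
Site 9 vs Site 7: Site 7 wins 34–5.
Site 9 vs Site 5: Site 9 wins 28–11.
Site 7 vs Site 5: Site 7 wins 28–11.
Site 7 beats each rival — Site 6 (25–14), Site 1 (25–14), Site 8 (21–18), Site 9 (34–5), Site 5 (28–11) — so Site 7 is the Condorcet winner.

Yes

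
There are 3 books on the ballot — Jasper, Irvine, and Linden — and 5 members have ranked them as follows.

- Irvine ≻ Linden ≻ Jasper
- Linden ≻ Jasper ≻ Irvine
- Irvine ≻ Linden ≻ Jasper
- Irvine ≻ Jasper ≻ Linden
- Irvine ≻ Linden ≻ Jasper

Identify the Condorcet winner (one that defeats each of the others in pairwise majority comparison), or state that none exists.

Irvine

Head-to-head results (5 voters total):
Jasper vs Irvine: Irvine wins 4–1.
Jasper vs Linden: Linden wins 4–1.
Irvine vs Linden: Irvine wins 4–1.
Irvine beats each rival — Jasper (4–1), Linden (4–1) — so Irvine is the Condorcet winner.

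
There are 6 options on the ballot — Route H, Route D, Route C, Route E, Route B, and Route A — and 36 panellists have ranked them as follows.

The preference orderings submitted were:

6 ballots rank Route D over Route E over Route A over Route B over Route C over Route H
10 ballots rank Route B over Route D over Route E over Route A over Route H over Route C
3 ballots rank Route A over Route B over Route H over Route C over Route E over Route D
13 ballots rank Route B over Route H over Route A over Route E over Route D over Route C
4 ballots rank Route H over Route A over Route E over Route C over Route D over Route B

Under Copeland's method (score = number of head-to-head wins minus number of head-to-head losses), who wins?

Pairwise results:
  Route H vs Route D: Route H wins 20–16.
  Route H vs Route C: Route H wins 30–6.
  Route H vs Route E: Route H wins 20–16.
  Route H vs Route B: Route B wins 32–4.
  Route H vs Route A: Route A wins 19–17.
  Route D vs Route C: Route D wins 29–7.
  Route D vs Route E: Route E wins 20–16.
  Route D vs Route B: Route B wins 26–10.
  Route D vs Route A: Route A wins 20–16.
  Route C vs Route E: Route E wins 33–3.
  Route C vs Route B: Route B wins 32–4.
  Route C vs Route A: Route A wins 36–0.
  Route E vs Route B: Route B wins 26–10.
  Route E vs Route A: Route A wins 20–16.
  Route B vs Route A: Route B wins 23–13.
Copeland scores (wins − losses):
  Route H: 3 − 2 = 1
  Route D: 1 − 4 = -3
  Route C: 0 − 5 = -5
  Route E: 2 − 3 = -1
  Route B: 5 − 0 = 5
  Route A: 4 − 1 = 3
Route B has the best Copeland score.

Route B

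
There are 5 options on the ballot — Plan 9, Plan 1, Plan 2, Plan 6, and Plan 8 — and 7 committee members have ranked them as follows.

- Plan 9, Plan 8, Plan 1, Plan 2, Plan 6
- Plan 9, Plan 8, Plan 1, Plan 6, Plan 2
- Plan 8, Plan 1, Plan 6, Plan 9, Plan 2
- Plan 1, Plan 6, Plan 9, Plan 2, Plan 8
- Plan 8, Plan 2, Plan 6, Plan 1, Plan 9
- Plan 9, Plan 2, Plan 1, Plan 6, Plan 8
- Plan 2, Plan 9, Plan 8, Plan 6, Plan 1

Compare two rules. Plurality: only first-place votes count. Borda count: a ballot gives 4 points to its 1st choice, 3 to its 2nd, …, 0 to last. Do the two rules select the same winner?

Yes

Plurality first-place counts: Plan 9 3, Plan 1 1, Plan 2 1, Plan 6 0, Plan 8 2 → Plan 9.
Borda totals: Plan 9 18, Plan 1 14, Plan 2 12, Plan 6 10, Plan 8 16 → Plan 9.
The two rules agree on Plan 9.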